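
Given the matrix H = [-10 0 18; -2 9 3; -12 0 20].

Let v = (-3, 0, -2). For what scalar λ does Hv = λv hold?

Compute Hv: H·(-3, 0, -2) = (-6, 0, -4).
Since Hv = λv, compare component 1: -6 = λ·-3, so λ = 2.

2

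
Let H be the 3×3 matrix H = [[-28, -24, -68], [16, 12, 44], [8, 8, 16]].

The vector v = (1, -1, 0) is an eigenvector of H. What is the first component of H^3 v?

First find the eigenvalue: Hv = (-4, 4, 0) = -4·(1, -1, 0), so λ = -4.
Then H^3 v = λ^3·v = (-4)^3·(1, -1, 0) = -64·(1, -1, 0) = (-64, 64, 0).

-64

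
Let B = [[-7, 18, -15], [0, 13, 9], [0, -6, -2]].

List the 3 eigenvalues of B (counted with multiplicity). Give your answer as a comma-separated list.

-7, 4, 7

Set up det(μI - B) = 0.
Expanding along the first row, p(μ) = μ^3 - 4μ^2 - 49μ + 196.
Try μ = 4: p(4) = 0, so 4 is a root.
Factor out (μ - 4): p(μ) = (μ - 4)·(μ^2 - 49).
The quadratic factors as (μ + 7)·(μ - 7).
Eigenvalues: -7, 4, 7.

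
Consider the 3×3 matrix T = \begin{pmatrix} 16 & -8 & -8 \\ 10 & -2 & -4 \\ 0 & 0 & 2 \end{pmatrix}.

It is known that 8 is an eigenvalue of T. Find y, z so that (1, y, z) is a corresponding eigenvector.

1, 0

We need (T - 8I)v = 0.
T - 8I = [[8, -8, -8], [10, -10, -4], [0, 0, -6]].
Row 1: (8)·1 + (-8)·y + (-8)·z = 0
Row 2: (10)·1 + (-10)·y + (-4)·z = 0
Row 3: (0)·1 + (0)·y + (-6)·z = 0
Solving gives y = 1, z = 0.
Check: T·(1, 1, 0) = (8, 8, 0) = 8·(1, 1, 0).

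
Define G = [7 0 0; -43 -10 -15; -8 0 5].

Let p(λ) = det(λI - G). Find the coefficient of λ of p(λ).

-85

p(λ) = λ^3 - 2λ^2 - 85λ + 350.
The coefficient of λ is -85.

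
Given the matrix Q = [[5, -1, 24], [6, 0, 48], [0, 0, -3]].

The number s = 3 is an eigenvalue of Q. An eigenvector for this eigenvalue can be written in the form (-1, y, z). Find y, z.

-2, 0

We need (Q - 3I)v = 0.
Q - 3I = [[2, -1, 24], [6, -3, 48], [0, 0, -6]].
Row 1: (2)·-1 + (-1)·y + (24)·z = 0
Row 2: (6)·-1 + (-3)·y + (48)·z = 0
Row 3: (0)·-1 + (0)·y + (-6)·z = 0
Solving gives y = -2, z = 0.
Check: Q·(-1, -2, 0) = (-3, -6, 0) = 3·(-1, -2, 0).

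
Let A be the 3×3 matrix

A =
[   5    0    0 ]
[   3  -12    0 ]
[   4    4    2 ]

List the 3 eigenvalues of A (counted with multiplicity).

A is lower triangular, so its eigenvalues are the diagonal entries.
Diagonal: 5, -12, 2.

-12, 2, 5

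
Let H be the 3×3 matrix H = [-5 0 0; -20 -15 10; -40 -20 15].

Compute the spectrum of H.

-5, -5, 5

The characteristic polynomial is p(λ) = det(λI - H).
Cofactor expansion gives p(λ) = λ^3 + 5λ^2 - 25λ - 125.
Since p(-5) = 0, λ = -5 is a root.
Factor out (λ + 5): p(λ) = (λ + 5)·(λ^2 - 25).
The quadratic factors as (λ + 5)·(λ - 5).
Eigenvalues: -5, -5, 5.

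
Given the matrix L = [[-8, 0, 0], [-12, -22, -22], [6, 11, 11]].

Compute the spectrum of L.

-11, -8, 0

The characteristic polynomial is p(λ) = det(λI - L).
Cofactor expansion gives p(λ) = λ^3 + 19λ^2 + 88λ.
Try λ = 0: p(0) = 0, so 0 is a root.
Factor out λ: p(λ) = λ·(λ^2 + 19λ + 88).
The quadratic factors as (λ + 11)·(λ + 8).
Eigenvalues: -11, -8, 0.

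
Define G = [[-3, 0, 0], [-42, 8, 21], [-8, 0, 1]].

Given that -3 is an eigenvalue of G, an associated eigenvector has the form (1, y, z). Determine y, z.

We need (G + 3I)v = 0.
G + 3I = [[0, 0, 0], [-42, 11, 21], [-8, 0, 4]].
Row 1: (0)·1 + (0)·y + (0)·z = 0
Row 2: (-42)·1 + (11)·y + (21)·z = 0
Row 3: (-8)·1 + (0)·y + (4)·z = 0
Solving gives y = 0, z = 2.
Check: G·(1, 0, 2) = (-3, 0, -6) = -3·(1, 0, 2).

0, 2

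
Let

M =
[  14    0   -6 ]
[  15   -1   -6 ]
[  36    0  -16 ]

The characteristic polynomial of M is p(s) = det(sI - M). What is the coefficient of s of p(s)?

-6

p(s) = s^3 + 3s^2 - 6s - 8.
The coefficient of s is -6.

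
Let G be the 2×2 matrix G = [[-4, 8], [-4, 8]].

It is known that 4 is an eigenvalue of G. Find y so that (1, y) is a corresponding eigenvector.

We need (G - 4I)v = 0.
G - 4I = [[-8, 8], [-4, 4]].
Row 1: (-8)·1 + (8)·y = 0
Row 2: (-4)·1 + (4)·y = 0
Solving gives y = 1.
Check: G·(1, 1) = (4, 4) = 4·(1, 1).

1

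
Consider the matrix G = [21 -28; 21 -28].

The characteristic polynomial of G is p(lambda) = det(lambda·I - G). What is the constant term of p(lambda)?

0

p(lambda) = lambda^2 + 7·lambda.
The constant term is 0.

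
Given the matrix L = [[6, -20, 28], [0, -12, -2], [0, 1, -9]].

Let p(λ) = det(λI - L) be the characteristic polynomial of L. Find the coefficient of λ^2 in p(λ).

15

The coefficient of λ^2 of det(λI - L) is −trace(L).
trace(L) = (6) + (-12) + (-9) = -15, so the coefficient is 15.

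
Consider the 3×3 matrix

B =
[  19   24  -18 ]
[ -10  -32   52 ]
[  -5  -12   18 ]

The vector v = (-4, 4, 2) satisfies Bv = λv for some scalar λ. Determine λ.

4

Compute Bv: B·(-4, 4, 2) = (-16, 16, 8).
Since Bv = λv, compare component 1: -16 = λ·-4, so λ = 4.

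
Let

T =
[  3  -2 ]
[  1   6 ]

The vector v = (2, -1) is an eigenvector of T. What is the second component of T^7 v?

-16384

First find the eigenvalue: Tv = (8, -4) = 4·(2, -1), so λ = 4.
Then T^7 v = λ^7·v = 4^7·(2, -1) = 16384·(2, -1) = (32768, -16384).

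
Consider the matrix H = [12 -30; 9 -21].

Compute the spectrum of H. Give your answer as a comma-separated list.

det(H - μI) = (12 - μ)(-21 - μ) - (-30)·(9) = μ^2 + 9μ + 18.
This factors as (μ + 6)·(μ + 3) = 0.
Eigenvalues: -6, -3.

-6, -3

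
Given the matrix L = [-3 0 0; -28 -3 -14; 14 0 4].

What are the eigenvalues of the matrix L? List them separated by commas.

-3, -3, 4

The characteristic polynomial is p(μ) = det(μI - L).
Expanding along the first row, p(μ) = μ^3 + 2μ^2 - 15μ - 36.
Rational-root test: μ = -3 gives p(-3) = 0.
Factor out (μ + 3): p(μ) = (μ + 3)·(μ^2 - μ - 12).
The quadratic factors as (μ + 3)·(μ - 4).
Eigenvalues: -3, -3, 4.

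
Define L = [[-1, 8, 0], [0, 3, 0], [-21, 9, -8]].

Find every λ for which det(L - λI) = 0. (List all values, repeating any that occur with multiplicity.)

-8, -1, 3

Set up det(lambda·I - L) = 0.
Expanding along the first row, p(lambda) = lambda^3 + 6·lambda^2 - 19·lambda - 24.
Try lambda = 3: p(3) = 0, so 3 is a root.
Factor out (lambda - 3): p(lambda) = (lambda - 3)·(lambda^2 + 9·lambda + 8).
The quadratic factors as (lambda + 8)·(lambda + 1).
Eigenvalues: -8, -1, 3.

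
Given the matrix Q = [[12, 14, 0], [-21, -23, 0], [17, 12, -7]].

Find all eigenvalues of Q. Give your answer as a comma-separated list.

-9, -7, -2

The characteristic polynomial is p(r) = det(rI - Q).
Expanding along the first row, p(r) = r^3 + 18r^2 + 95r + 126.
Rational-root test: r = -9 gives p(-9) = 0.
Factor out (r + 9): p(r) = (r + 9)·(r^2 + 9r + 14).
The quadratic factors as (r + 7)·(r + 2).
Eigenvalues: -9, -7, -2.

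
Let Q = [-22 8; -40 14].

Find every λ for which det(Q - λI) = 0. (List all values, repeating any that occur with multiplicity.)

det(Q - rI) = (-22 - r)(14 - r) - (8)·(-40) = r^2 + 8r + 12.
This factors as (r + 6)·(r + 2) = 0.
Eigenvalues: -6, -2.

-6, -2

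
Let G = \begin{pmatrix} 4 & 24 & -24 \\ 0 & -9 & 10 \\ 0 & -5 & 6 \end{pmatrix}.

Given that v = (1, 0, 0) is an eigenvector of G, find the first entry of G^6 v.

4096

First find the eigenvalue: Gv = (4, 0, 0) = 4·(1, 0, 0), so λ = 4.
Then G^6 v = λ^6·v = 4^6·(1, 0, 0) = 4096·(1, 0, 0) = (4096, 0, 0).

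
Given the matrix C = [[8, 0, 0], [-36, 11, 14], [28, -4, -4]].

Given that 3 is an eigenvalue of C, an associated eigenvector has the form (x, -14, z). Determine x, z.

We need (C - 3I)v = 0.
C - 3I = [[5, 0, 0], [-36, 8, 14], [28, -4, -7]].
Row 1: (5)·x + (0)·-14 + (0)·z = 0
Row 2: (-36)·x + (8)·-14 + (14)·z = 0
Row 3: (28)·x + (-4)·-14 + (-7)·z = 0
Solving gives x = 0, z = 8.
Check: C·(0, -14, 8) = (0, -42, 24) = 3·(0, -14, 8).

0, 8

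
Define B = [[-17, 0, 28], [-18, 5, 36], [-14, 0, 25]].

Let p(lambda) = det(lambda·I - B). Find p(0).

165

p(0) = det(0·I − B) = det(−B) = (−1)^3·det(B).
det(B) = -165, so p(0) = 165.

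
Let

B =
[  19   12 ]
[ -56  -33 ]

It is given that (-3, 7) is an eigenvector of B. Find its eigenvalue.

Compute Bv: B·(-3, 7) = (27, -63).
Since Bv = λv, compare component 1: 27 = λ·-3, so λ = -9.

-9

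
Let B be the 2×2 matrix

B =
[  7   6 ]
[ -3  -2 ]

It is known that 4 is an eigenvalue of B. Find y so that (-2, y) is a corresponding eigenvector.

1

We need (B - 4I)v = 0.
B - 4I = [[3, 6], [-3, -6]].
Row 1: (3)·-2 + (6)·y = 0
Row 2: (-3)·-2 + (-6)·y = 0
Solving gives y = 1.
Check: B·(-2, 1) = (-8, 4) = 4·(-2, 1).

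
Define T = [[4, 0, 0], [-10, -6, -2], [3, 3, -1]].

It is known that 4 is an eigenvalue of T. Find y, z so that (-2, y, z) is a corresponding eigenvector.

We need (T - 4I)v = 0.
T - 4I = [[0, 0, 0], [-10, -10, -2], [3, 3, -5]].
Row 1: (0)·-2 + (0)·y + (0)·z = 0
Row 2: (-10)·-2 + (-10)·y + (-2)·z = 0
Row 3: (3)·-2 + (3)·y + (-5)·z = 0
Solving gives y = 2, z = 0.
Check: T·(-2, 2, 0) = (-8, 8, 0) = 4·(-2, 2, 0).

2, 0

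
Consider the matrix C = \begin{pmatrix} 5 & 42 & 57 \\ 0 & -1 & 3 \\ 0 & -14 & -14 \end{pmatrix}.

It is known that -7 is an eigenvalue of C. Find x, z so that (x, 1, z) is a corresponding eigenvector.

We need (C + 7I)v = 0.
C + 7I = [[12, 42, 57], [0, 6, 3], [0, -14, -7]].
Row 1: (12)·x + (42)·1 + (57)·z = 0
Row 2: (0)·x + (6)·1 + (3)·z = 0
Row 3: (0)·x + (-14)·1 + (-7)·z = 0
Solving gives x = 6, z = -2.
Check: C·(6, 1, -2) = (-42, -7, 14) = -7·(6, 1, -2).

6, -2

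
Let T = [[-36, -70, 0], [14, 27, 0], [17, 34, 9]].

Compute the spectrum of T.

Compute the characteristic polynomial p(s) = det(sI - T).
Expanding along the first row, p(s) = s^3 - 73s - 72.
Since p(-8) = 0, s = -8 is a root.
Factor out (s + 8): p(s) = (s + 8)·(s^2 - 8s - 9).
The quadratic factors as (s + 1)·(s - 9).
Eigenvalues: -8, -1, 9.

-8, -1, 9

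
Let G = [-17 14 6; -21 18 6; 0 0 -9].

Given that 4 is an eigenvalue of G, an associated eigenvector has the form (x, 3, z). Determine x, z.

We need (G - 4I)v = 0.
G - 4I = [[-21, 14, 6], [-21, 14, 6], [0, 0, -13]].
Row 1: (-21)·x + (14)·3 + (6)·z = 0
Row 2: (-21)·x + (14)·3 + (6)·z = 0
Row 3: (0)·x + (0)·3 + (-13)·z = 0
Solving gives x = 2, z = 0.
Check: G·(2, 3, 0) = (8, 12, 0) = 4·(2, 3, 0).

2, 0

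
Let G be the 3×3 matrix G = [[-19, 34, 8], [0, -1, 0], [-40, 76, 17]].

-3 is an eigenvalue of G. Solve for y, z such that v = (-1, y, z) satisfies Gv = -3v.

We need (G + 3I)v = 0.
G + 3I = [[-16, 34, 8], [0, 2, 0], [-40, 76, 20]].
Row 1: (-16)·-1 + (34)·y + (8)·z = 0
Row 2: (0)·-1 + (2)·y + (0)·z = 0
Row 3: (-40)·-1 + (76)·y + (20)·z = 0
Solving gives y = 0, z = -2.
Check: G·(-1, 0, -2) = (3, 0, 6) = -3·(-1, 0, -2).

0, -2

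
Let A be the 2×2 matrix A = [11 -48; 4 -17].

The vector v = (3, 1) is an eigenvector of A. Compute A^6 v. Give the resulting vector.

(46875, 15625)

First find the eigenvalue: Av = (-15, -5) = -5·(3, 1), so λ = -5.
Then A^6 v = λ^6·v = (-5)^6·(3, 1) = 15625·(3, 1) = (46875, 15625).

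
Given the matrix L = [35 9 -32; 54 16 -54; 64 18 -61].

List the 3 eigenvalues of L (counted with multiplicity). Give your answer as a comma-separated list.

-11, -2, 3

Set up det(tI - L) = 0.
Cofactor expansion gives p(t) = t^3 + 10t^2 - 17t - 66.
Try t = -11: p(-11) = 0, so -11 is a root.
Factor out (t + 11): p(t) = (t + 11)·(t^2 - t - 6).
The quadratic factors as (t + 2)·(t - 3).
Eigenvalues: -11, -2, 3.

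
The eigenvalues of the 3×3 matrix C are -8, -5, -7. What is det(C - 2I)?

If C has eigenvalues -8, -5, -7, then C - 2I has eigenvalues -10, -7, -9.
det(C - 2I) = (-10) · (-7) · (-9) = -630.

-630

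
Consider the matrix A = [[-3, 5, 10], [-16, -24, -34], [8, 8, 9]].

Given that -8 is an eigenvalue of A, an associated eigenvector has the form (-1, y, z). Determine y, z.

We need (A + 8I)v = 0.
A + 8I = [[5, 5, 10], [-16, -16, -34], [8, 8, 17]].
Row 1: (5)·-1 + (5)·y + (10)·z = 0
Row 2: (-16)·-1 + (-16)·y + (-34)·z = 0
Row 3: (8)·-1 + (8)·y + (17)·z = 0
Solving gives y = 1, z = 0.
Check: A·(-1, 1, 0) = (8, -8, 0) = -8·(-1, 1, 0).

1, 0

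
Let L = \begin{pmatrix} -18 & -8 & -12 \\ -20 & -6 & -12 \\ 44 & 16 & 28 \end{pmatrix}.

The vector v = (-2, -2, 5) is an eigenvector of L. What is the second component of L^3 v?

-128

First find the eigenvalue: Lv = (-8, -8, 20) = 4·(-2, -2, 5), so λ = 4.
Then L^3 v = λ^3·v = 4^3·(-2, -2, 5) = 64·(-2, -2, 5) = (-128, -128, 320).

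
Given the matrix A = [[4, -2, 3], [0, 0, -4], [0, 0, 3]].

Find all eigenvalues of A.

A is upper triangular, so its eigenvalues are the diagonal entries.
Diagonal: 4, 0, 3.

0, 3, 4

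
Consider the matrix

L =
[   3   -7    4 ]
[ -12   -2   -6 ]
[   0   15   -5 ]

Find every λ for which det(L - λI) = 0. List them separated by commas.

The characteristic polynomial is p(μ) = det(μI - L).
Cofactor expansion gives p(μ) = μ^3 + 4μ^2 - 5μ.
Since p(0) = 0, μ = 0 is a root.
Dividing by μ leaves μ^2 + 4μ - 5.
The quadratic factors as (μ + 5)·(μ - 1).
Eigenvalues: -5, 0, 1.

-5, 0, 1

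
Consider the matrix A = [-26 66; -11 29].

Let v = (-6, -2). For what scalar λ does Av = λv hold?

Compute Av: A·(-6, -2) = (24, 8).
Since Av = λv, compare component 1: 24 = λ·-6, so λ = -4.

-4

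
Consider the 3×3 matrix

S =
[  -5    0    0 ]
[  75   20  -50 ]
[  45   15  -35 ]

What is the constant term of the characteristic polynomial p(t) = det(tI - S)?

p(0) = det(0·I − S) = det(−S) = (−1)^3·det(S).
det(S) = -250, so p(0) = 250.

250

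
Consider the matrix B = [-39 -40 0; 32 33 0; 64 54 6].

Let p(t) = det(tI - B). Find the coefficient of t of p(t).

p(t) = t^3 - 43t + 42.
The coefficient of t is -43.

-43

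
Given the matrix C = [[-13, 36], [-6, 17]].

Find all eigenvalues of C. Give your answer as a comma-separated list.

-1, 5

det(C - μI) = (-13 - μ)(17 - μ) - (36)·(-6) = μ^2 - 4μ - 5.
This factors as (μ + 1)·(μ - 5) = 0.
Eigenvalues: -1, 5.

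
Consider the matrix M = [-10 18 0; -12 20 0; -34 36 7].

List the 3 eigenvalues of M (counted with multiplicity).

The characteristic polynomial is p(r) = det(rI - M).
Expanding the 3×3 determinant: p(r) = r^3 - 17r^2 + 86r - 112.
Rational-root test: r = 2 gives p(2) = 0.
Factor out (r - 2): p(r) = (r - 2)·(r^2 - 15r + 56).
The quadratic factors as (r - 7)·(r - 8).
Eigenvalues: 2, 7, 8.

2, 7, 8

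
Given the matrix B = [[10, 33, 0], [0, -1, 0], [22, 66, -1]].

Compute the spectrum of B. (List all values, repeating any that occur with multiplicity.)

The characteristic polynomial is p(r) = det(rI - B).
Cofactor expansion gives p(r) = r^3 - 8r^2 - 19r - 10.
Rational-root test: r = -1 gives p(-1) = 0.
Factor out (r + 1): p(r) = (r + 1)·(r^2 - 9r - 10).
The quadratic factors as (r + 1)·(r - 10).
Eigenvalues: -1, -1, 10.

-1, -1, 10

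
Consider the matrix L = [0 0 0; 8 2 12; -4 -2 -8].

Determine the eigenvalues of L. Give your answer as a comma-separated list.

The characteristic polynomial is p(lambda) = det(lambda·I - L).
Expanding the 3×3 determinant: p(lambda) = lambda^3 + 6·lambda^2 + 8·lambda.
Try lambda = -2: p(-2) = 0, so -2 is a root.
Dividing by (lambda + 2) leaves lambda^2 + 4·lambda.
The quadratic factors as (lambda + 4)·lambda.
Eigenvalues: -4, -2, 0.

-4, -2, 0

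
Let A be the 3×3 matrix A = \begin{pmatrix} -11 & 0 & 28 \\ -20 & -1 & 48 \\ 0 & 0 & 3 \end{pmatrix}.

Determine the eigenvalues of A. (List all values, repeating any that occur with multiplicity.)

Set up det(lambda·I - A) = 0.
Expanding along the first row, p(lambda) = lambda^3 + 9·lambda^2 - 25·lambda - 33.
Since p(-1) = 0, lambda = -1 is a root.
Dividing by (lambda + 1) leaves lambda^2 + 8·lambda - 33.
The quadratic factors as (lambda + 11)·(lambda - 3).
Eigenvalues: -11, -1, 3.

-11, -1, 3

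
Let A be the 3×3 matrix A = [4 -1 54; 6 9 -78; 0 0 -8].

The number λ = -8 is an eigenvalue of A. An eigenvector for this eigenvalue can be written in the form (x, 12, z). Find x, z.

We need (A + 8I)v = 0.
A + 8I = [[12, -1, 54], [6, 17, -78], [0, 0, 0]].
Row 1: (12)·x + (-1)·12 + (54)·z = 0
Row 2: (6)·x + (17)·12 + (-78)·z = 0
Row 3: (0)·x + (0)·12 + (0)·z = 0
Solving gives x = -8, z = 2.
Check: A·(-8, 12, 2) = (64, -96, -16) = -8·(-8, 12, 2).

-8, 2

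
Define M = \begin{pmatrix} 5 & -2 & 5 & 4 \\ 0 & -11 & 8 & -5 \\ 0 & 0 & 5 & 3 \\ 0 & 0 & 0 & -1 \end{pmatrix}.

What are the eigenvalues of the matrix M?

M is upper triangular, so its eigenvalues are the diagonal entries.
Diagonal: 5, -11, 5, -1.

-11, -1, 5, 5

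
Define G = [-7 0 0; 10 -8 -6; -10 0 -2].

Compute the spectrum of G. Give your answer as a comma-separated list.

The characteristic polynomial is p(lambda) = det(lambda·I - G).
Expanding along the first row, p(lambda) = lambda^3 + 17·lambda^2 + 86·lambda + 112.
Rational-root test: lambda = -2 gives p(-2) = 0.
Factor out (lambda + 2): p(lambda) = (lambda + 2)·(lambda^2 + 15·lambda + 56).
The quadratic factors as (lambda + 8)·(lambda + 7).
Eigenvalues: -8, -7, -2.

-8, -7, -2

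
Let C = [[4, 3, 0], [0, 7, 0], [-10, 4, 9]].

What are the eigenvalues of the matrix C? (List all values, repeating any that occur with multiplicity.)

4, 7, 9

Set up det(λI - C) = 0.
Cofactor expansion gives p(λ) = λ^3 - 20λ^2 + 127λ - 252.
Rational-root test: λ = 4 gives p(4) = 0.
Factor out (λ - 4): p(λ) = (λ - 4)·(λ^2 - 16λ + 63).
The quadratic factors as (λ - 7)·(λ - 9).
Eigenvalues: 4, 7, 9.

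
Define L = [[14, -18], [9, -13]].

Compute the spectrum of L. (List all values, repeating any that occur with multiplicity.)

-4, 5

det(L - tI) = (14 - t)(-13 - t) - (-18)·(9) = t^2 - t - 20.
This factors as (t + 4)·(t - 5) = 0.
Eigenvalues: -4, 5.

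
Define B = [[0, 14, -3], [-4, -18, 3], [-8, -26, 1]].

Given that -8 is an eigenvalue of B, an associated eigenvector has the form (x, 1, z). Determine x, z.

-1, 2

We need (B + 8I)v = 0.
B + 8I = [[8, 14, -3], [-4, -10, 3], [-8, -26, 9]].
Row 1: (8)·x + (14)·1 + (-3)·z = 0
Row 2: (-4)·x + (-10)·1 + (3)·z = 0
Row 3: (-8)·x + (-26)·1 + (9)·z = 0
Solving gives x = -1, z = 2.
Check: B·(-1, 1, 2) = (8, -8, -16) = -8·(-1, 1, 2).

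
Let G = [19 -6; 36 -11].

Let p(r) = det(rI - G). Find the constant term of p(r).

7

p(r) = r^2 - 8r + 7.
The constant term is 7.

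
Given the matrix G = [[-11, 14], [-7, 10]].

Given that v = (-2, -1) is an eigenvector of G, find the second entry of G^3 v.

First find the eigenvalue: Gv = (8, 4) = -4·(-2, -1), so λ = -4.
Then G^3 v = λ^3·v = (-4)^3·(-2, -1) = -64·(-2, -1) = (128, 64).

64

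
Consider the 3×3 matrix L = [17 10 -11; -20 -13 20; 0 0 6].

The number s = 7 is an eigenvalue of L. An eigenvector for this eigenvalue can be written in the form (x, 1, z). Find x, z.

We need (L - 7I)v = 0.
L - 7I = [[10, 10, -11], [-20, -20, 20], [0, 0, -1]].
Row 1: (10)·x + (10)·1 + (-11)·z = 0
Row 2: (-20)·x + (-20)·1 + (20)·z = 0
Row 3: (0)·x + (0)·1 + (-1)·z = 0
Solving gives x = -1, z = 0.
Check: L·(-1, 1, 0) = (-7, 7, 0) = 7·(-1, 1, 0).

-1, 0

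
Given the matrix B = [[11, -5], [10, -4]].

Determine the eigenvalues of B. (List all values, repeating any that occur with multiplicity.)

1, 6

det(B - λI) = (11 - λ)(-4 - λ) - (-5)·(10) = λ^2 - 7λ + 6.
This factors as (λ - 1)·(λ - 6) = 0.
Eigenvalues: 1, 6.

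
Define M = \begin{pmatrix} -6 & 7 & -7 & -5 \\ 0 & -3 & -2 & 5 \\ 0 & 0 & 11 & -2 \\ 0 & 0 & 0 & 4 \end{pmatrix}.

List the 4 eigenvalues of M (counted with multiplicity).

M is upper triangular, so its eigenvalues are the diagonal entries.
Diagonal: -6, -3, 11, 4.

-6, -3, 4, 11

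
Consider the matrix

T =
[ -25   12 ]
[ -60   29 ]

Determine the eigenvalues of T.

-1, 5

det(T - λI) = (-25 - λ)(29 - λ) - (12)·(-60) = λ^2 - 4λ - 5.
This factors as (λ + 1)·(λ - 5) = 0.
Eigenvalues: -1, 5.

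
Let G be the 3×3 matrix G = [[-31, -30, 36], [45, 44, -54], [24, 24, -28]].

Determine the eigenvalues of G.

-10, -4, -1

Compute the characteristic polynomial p(t) = det(tI - G).
Cofactor expansion gives p(t) = t^3 + 15t^2 + 54t + 40.
Rational-root test: t = -1 gives p(-1) = 0.
Factor out (t + 1): p(t) = (t + 1)·(t^2 + 14t + 40).
The quadratic factors as (t + 10)·(t + 4).
Eigenvalues: -10, -4, -1.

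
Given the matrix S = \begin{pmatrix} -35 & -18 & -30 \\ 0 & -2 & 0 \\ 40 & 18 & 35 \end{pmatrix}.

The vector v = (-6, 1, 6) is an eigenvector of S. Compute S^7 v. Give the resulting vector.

(768, -128, -768)

First find the eigenvalue: Sv = (12, -2, -12) = -2·(-6, 1, 6), so λ = -2.
Then S^7 v = λ^7·v = (-2)^7·(-6, 1, 6) = -128·(-6, 1, 6) = (768, -128, -768).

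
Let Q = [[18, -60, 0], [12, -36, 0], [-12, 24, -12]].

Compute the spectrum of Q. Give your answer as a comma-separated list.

The characteristic polynomial is p(λ) = det(λI - Q).
Cofactor expansion gives p(λ) = λ^3 + 30λ^2 + 288λ + 864.
Try λ = -12: p(-12) = 0, so -12 is a root.
Factor out (λ + 12): p(λ) = (λ + 12)·(λ^2 + 18λ + 72).
The quadratic factors as (λ + 12)·(λ + 6).
Eigenvalues: -12, -12, -6.

-12, -12, -6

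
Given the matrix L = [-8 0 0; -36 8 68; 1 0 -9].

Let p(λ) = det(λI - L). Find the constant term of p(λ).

-576

p(λ) = λ^3 + 9λ^2 - 64λ - 576.
The constant term is -576.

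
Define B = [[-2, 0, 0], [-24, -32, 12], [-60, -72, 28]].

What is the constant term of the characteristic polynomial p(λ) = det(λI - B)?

-64

p(0) = det(0·I − B) = det(−B) = (−1)^3·det(B).
det(B) = 64, so p(0) = -64.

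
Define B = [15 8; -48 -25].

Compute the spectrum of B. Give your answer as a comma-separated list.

-9, -1

det(B - λI) = (15 - λ)(-25 - λ) - (8)·(-48) = λ^2 + 10λ + 9.
This factors as (λ + 9)·(λ + 1) = 0.
Eigenvalues: -9, -1.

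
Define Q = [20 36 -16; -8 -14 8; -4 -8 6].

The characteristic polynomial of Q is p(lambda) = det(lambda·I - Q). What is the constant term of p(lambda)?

-48

p(lambda) = lambda^3 - 12·lambda^2 + 44·lambda - 48.
The constant term is -48.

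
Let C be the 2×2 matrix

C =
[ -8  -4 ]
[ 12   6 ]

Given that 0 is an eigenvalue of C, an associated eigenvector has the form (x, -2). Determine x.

1

We need (C)v = 0.
C = [[-8, -4], [12, 6]].
Row 1: (-8)·x + (-4)·-2 = 0
Row 2: (12)·x + (6)·-2 = 0
Solving gives x = 1.
Check: C·(1, -2) = (0, 0) = 0·(1, -2).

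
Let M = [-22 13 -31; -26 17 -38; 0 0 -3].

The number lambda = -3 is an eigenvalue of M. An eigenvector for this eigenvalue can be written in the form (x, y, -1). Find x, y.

3, 2

We need (M + 3I)v = 0.
M + 3I = [[-19, 13, -31], [-26, 20, -38], [0, 0, 0]].
Row 1: (-19)·x + (13)·y + (-31)·-1 = 0
Row 2: (-26)·x + (20)·y + (-38)·-1 = 0
Row 3: (0)·x + (0)·y + (0)·-1 = 0
Solving gives x = 3, y = 2.
Check: M·(3, 2, -1) = (-9, -6, 3) = -3·(3, 2, -1).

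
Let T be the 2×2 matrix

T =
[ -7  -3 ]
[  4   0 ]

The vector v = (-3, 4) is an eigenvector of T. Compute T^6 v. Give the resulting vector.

(-2187, 2916)

First find the eigenvalue: Tv = (9, -12) = -3·(-3, 4), so λ = -3.
Then T^6 v = λ^6·v = (-3)^6·(-3, 4) = 729·(-3, 4) = (-2187, 2916).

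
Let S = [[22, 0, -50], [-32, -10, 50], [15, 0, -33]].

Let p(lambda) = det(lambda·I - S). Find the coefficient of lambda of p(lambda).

134

p(lambda) = lambda^3 + 21·lambda^2 + 134·lambda + 240.
The coefficient of lambda is 134.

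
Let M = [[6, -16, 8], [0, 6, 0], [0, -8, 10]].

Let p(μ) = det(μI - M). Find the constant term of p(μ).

p(μ) = μ^3 - 22μ^2 + 156μ - 360.
The constant term is -360.

-360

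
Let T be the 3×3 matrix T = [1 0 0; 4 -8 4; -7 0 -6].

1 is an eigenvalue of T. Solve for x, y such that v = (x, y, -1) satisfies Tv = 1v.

1, 0

We need (T - 1I)v = 0.
T - 1I = [[0, 0, 0], [4, -9, 4], [-7, 0, -7]].
Row 1: (0)·x + (0)·y + (0)·-1 = 0
Row 2: (4)·x + (-9)·y + (4)·-1 = 0
Row 3: (-7)·x + (0)·y + (-7)·-1 = 0
Solving gives x = 1, y = 0.
Check: T·(1, 0, -1) = (1, 0, -1) = 1·(1, 0, -1).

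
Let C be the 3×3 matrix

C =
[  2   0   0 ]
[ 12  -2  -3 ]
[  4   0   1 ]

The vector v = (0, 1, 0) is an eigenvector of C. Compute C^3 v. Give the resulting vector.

(0, -8, 0)

First find the eigenvalue: Cv = (0, -2, 0) = -2·(0, 1, 0), so λ = -2.
Then C^3 v = λ^3·v = (-2)^3·(0, 1, 0) = -8·(0, 1, 0) = (0, -8, 0).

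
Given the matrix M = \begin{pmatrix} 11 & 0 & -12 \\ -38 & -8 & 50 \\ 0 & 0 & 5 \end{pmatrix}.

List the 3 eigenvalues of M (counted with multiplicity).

-8, 5, 11

Set up det(tI - M) = 0.
Expanding the 3×3 determinant: p(t) = t^3 - 8t^2 - 73t + 440.
Since p(5) = 0, t = 5 is a root.
Factor out (t - 5): p(t) = (t - 5)·(t^2 - 3t - 88).
The quadratic factors as (t + 8)·(t - 11).
Eigenvalues: -8, 5, 11.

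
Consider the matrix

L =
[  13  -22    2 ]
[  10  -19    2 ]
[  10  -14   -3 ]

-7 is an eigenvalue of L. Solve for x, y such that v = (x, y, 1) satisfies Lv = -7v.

1, 1

We need (L + 7I)v = 0.
L + 7I = [[20, -22, 2], [10, -12, 2], [10, -14, 4]].
Row 1: (20)·x + (-22)·y + (2)·1 = 0
Row 2: (10)·x + (-12)·y + (2)·1 = 0
Row 3: (10)·x + (-14)·y + (4)·1 = 0
Solving gives x = 1, y = 1.
Check: L·(1, 1, 1) = (-7, -7, -7) = -7·(1, 1, 1).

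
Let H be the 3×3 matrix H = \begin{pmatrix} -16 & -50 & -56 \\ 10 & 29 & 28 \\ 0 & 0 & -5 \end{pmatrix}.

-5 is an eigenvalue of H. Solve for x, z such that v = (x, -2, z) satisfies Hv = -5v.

We need (H + 5I)v = 0.
H + 5I = [[-11, -50, -56], [10, 34, 28], [0, 0, 0]].
Row 1: (-11)·x + (-50)·-2 + (-56)·z = 0
Row 2: (10)·x + (34)·-2 + (28)·z = 0
Row 3: (0)·x + (0)·-2 + (0)·z = 0
Solving gives x = 4, z = 1.
Check: H·(4, -2, 1) = (-20, 10, -5) = -5·(4, -2, 1).

4, 1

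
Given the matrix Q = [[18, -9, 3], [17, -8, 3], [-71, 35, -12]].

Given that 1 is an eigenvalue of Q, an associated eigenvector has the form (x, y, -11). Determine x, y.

3, 2

We need (Q - 1I)v = 0.
Q - 1I = [[17, -9, 3], [17, -9, 3], [-71, 35, -13]].
Row 1: (17)·x + (-9)·y + (3)·-11 = 0
Row 2: (17)·x + (-9)·y + (3)·-11 = 0
Row 3: (-71)·x + (35)·y + (-13)·-11 = 0
Solving gives x = 3, y = 2.
Check: Q·(3, 2, -11) = (3, 2, -11) = 1·(3, 2, -11).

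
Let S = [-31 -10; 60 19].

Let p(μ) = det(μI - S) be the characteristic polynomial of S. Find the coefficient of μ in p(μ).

The coefficient of μ of det(μI - S) is −trace(S).
trace(S) = (-31) + (19) = -12, so the coefficient is 12.

12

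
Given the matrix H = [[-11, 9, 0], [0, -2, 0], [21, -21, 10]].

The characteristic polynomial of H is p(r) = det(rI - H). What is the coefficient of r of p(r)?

-108

p(r) = r^3 + 3r^2 - 108r - 220.
The coefficient of r is -108.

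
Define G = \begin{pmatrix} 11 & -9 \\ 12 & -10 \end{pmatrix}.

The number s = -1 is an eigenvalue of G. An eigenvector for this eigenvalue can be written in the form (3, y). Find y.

4

We need (G + 1I)v = 0.
G + 1I = [[12, -9], [12, -9]].
Row 1: (12)·3 + (-9)·y = 0
Row 2: (12)·3 + (-9)·y = 0
Solving gives y = 4.
Check: G·(3, 4) = (-3, -4) = -1·(3, 4).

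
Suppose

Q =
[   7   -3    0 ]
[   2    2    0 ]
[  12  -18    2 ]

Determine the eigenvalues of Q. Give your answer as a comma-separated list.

Set up det(lambda·I - Q) = 0.
Cofactor expansion gives p(lambda) = lambda^3 - 11·lambda^2 + 38·lambda - 40.
Try lambda = 2: p(2) = 0, so 2 is a root.
Factor out (lambda - 2): p(lambda) = (lambda - 2)·(lambda^2 - 9·lambda + 20).
The quadratic factors as (lambda - 4)·(lambda - 5).
Eigenvalues: 2, 4, 5.

2, 4, 5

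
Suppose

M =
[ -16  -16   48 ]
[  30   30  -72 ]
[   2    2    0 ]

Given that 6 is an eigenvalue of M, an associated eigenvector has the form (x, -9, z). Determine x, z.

We need (M - 6I)v = 0.
M - 6I = [[-22, -16, 48], [30, 24, -72], [2, 2, -6]].
Row 1: (-22)·x + (-16)·-9 + (48)·z = 0
Row 2: (30)·x + (24)·-9 + (-72)·z = 0
Row 3: (2)·x + (2)·-9 + (-6)·z = 0
Solving gives x = 0, z = -3.
Check: M·(0, -9, -3) = (0, -54, -18) = 6·(0, -9, -3).

0, -3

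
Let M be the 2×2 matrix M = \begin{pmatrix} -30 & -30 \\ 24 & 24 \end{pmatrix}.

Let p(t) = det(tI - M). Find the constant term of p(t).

p(t) = t^2 + 6t.
The constant term is 0.

0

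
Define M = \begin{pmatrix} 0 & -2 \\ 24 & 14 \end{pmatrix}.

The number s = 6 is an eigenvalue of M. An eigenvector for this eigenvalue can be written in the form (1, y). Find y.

-3

We need (M - 6I)v = 0.
M - 6I = [[-6, -2], [24, 8]].
Row 1: (-6)·1 + (-2)·y = 0
Row 2: (24)·1 + (8)·y = 0
Solving gives y = -3.
Check: M·(1, -3) = (6, -18) = 6·(1, -3).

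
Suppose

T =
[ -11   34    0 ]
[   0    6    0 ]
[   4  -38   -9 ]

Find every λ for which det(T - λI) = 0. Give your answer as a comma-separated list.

-11, -9, 6

The characteristic polynomial is p(μ) = det(μI - T).
Expanding the 3×3 determinant: p(μ) = μ^3 + 14μ^2 - 21μ - 594.
Try μ = -9: p(-9) = 0, so -9 is a root.
Factor out (μ + 9): p(μ) = (μ + 9)·(μ^2 + 5μ - 66).
The quadratic factors as (μ + 11)·(μ - 6).
Eigenvalues: -11, -9, 6.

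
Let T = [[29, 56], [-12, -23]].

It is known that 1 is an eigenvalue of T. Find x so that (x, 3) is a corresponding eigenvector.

We need (T - 1I)v = 0.
T - 1I = [[28, 56], [-12, -24]].
Row 1: (28)·x + (56)·3 = 0
Row 2: (-12)·x + (-24)·3 = 0
Solving gives x = -6.
Check: T·(-6, 3) = (-6, 3) = 1·(-6, 3).

-6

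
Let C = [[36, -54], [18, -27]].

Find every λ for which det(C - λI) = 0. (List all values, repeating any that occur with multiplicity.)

det(C - λI) = (36 - λ)(-27 - λ) - (-54)·(18) = λ^2 - 9λ.
This factors as λ·(λ - 9) = 0.
Eigenvalues: 0, 9.

0, 9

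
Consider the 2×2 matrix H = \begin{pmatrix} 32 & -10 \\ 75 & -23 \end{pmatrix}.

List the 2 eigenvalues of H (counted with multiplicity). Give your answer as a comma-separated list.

2, 7

det(H - μI) = (32 - μ)(-23 - μ) - (-10)·(75) = μ^2 - 9μ + 14.
This factors as (μ - 2)·(μ - 7) = 0.
Eigenvalues: 2, 7.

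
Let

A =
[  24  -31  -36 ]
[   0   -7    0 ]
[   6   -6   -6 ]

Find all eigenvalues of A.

Set up det(tI - A) = 0.
Expanding the 3×3 determinant: p(t) = t^3 - 11t^2 - 54t + 504.
Since p(6) = 0, t = 6 is a root.
Dividing by (t - 6) leaves t^2 - 5t - 84.
The quadratic factors as (t + 7)·(t - 12).
Eigenvalues: -7, 6, 12.

-7, 6, 12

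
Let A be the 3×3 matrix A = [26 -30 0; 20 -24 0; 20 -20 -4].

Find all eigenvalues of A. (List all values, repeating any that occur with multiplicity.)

Set up det(rI - A) = 0.
Expanding the 3×3 determinant: p(r) = r^3 + 2r^2 - 32r - 96.
Rational-root test: r = -4 gives p(-4) = 0.
Dividing by (r + 4) leaves r^2 - 2r - 24.
The quadratic factors as (r + 4)·(r - 6).
Eigenvalues: -4, -4, 6.

-4, -4, 6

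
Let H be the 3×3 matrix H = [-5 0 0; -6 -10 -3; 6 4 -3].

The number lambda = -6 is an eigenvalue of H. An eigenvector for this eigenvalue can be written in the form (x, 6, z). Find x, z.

We need (H + 6I)v = 0.
H + 6I = [[1, 0, 0], [-6, -4, -3], [6, 4, 3]].
Row 1: (1)·x + (0)·6 + (0)·z = 0
Row 2: (-6)·x + (-4)·6 + (-3)·z = 0
Row 3: (6)·x + (4)·6 + (3)·z = 0
Solving gives x = 0, z = -8.
Check: H·(0, 6, -8) = (0, -36, 48) = -6·(0, 6, -8).

0, -8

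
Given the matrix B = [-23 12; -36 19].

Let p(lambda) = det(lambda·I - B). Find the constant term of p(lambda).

p(lambda) = lambda^2 + 4·lambda - 5.
The constant term is -5.

-5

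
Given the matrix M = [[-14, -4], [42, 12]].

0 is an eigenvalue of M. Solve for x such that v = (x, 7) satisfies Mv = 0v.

We need (M)v = 0.
M = [[-14, -4], [42, 12]].
Row 1: (-14)·x + (-4)·7 = 0
Row 2: (42)·x + (12)·7 = 0
Solving gives x = -2.
Check: M·(-2, 7) = (0, 0) = 0·(-2, 7).

-2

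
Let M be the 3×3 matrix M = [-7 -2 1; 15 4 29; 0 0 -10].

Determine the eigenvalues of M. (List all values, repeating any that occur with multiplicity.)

The characteristic polynomial is p(λ) = det(λI - M).
Expanding the 3×3 determinant: p(λ) = λ^3 + 13λ^2 + 32λ + 20.
Rational-root test: λ = -2 gives p(-2) = 0.
Factor out (λ + 2): p(λ) = (λ + 2)·(λ^2 + 11λ + 10).
The quadratic factors as (λ + 10)·(λ + 1).
Eigenvalues: -10, -2, -1.

-10, -2, -1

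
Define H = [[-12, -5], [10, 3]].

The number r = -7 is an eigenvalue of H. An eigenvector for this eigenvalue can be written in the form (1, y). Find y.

We need (H + 7I)v = 0.
H + 7I = [[-5, -5], [10, 10]].
Row 1: (-5)·1 + (-5)·y = 0
Row 2: (10)·1 + (10)·y = 0
Solving gives y = -1.
Check: H·(1, -1) = (-7, 7) = -7·(1, -1).

-1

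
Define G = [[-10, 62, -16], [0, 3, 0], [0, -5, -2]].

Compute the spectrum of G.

-10, -2, 3

The characteristic polynomial is p(s) = det(sI - G).
Expanding along the first row, p(s) = s^3 + 9s^2 - 16s - 60.
Rational-root test: s = -10 gives p(-10) = 0.
Factor out (s + 10): p(s) = (s + 10)·(s^2 - s - 6).
The quadratic factors as (s + 2)·(s - 3).
Eigenvalues: -10, -2, 3.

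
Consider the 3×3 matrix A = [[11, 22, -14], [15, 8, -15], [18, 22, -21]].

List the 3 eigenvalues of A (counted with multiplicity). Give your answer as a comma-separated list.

Compute the characteristic polynomial p(t) = det(tI - A).
Expanding along the first row, p(t) = t^3 + 2t^2 - 59t - 168.
Rational-root test: t = -3 gives p(-3) = 0.
Dividing by (t + 3) leaves t^2 - t - 56.
The quadratic factors as (t + 7)·(t - 8).
Eigenvalues: -7, -3, 8.

-7, -3, 8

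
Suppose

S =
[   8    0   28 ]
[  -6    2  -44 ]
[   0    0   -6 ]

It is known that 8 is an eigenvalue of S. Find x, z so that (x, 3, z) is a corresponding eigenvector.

We need (S - 8I)v = 0.
S - 8I = [[0, 0, 28], [-6, -6, -44], [0, 0, -14]].
Row 1: (0)·x + (0)·3 + (28)·z = 0
Row 2: (-6)·x + (-6)·3 + (-44)·z = 0
Row 3: (0)·x + (0)·3 + (-14)·z = 0
Solving gives x = -3, z = 0.
Check: S·(-3, 3, 0) = (-24, 24, 0) = 8·(-3, 3, 0).

-3, 0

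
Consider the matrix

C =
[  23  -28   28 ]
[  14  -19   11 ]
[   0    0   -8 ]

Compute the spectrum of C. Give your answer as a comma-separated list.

-8, -5, 9

Compute the characteristic polynomial p(s) = det(sI - C).
Cofactor expansion gives p(s) = s^3 + 4s^2 - 77s - 360.
Since p(-5) = 0, s = -5 is a root.
Dividing by (s + 5) leaves s^2 - s - 72.
The quadratic factors as (s + 8)·(s - 9).
Eigenvalues: -8, -5, 9.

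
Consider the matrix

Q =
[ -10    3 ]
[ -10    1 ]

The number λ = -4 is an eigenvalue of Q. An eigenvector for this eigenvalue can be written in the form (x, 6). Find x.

3

We need (Q + 4I)v = 0.
Q + 4I = [[-6, 3], [-10, 5]].
Row 1: (-6)·x + (3)·6 = 0
Row 2: (-10)·x + (5)·6 = 0
Solving gives x = 3.
Check: Q·(3, 6) = (-12, -24) = -4·(3, 6).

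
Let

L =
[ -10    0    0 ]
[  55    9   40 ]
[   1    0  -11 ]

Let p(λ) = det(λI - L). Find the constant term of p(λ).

-990

p(λ) = λ^3 + 12λ^2 - 79λ - 990.
The constant term is -990.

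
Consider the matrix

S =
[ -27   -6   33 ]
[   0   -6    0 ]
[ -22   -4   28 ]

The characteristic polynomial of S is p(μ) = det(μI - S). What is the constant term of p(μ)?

-180

p(μ) = μ^3 + 5μ^2 - 36μ - 180.
The constant term is -180.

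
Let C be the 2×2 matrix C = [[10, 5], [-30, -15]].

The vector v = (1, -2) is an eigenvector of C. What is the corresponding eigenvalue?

Compute Cv: C·(1, -2) = (0, 0).
Since Cv = λv, compare component 1: 0 = λ·1, so λ = 0.

0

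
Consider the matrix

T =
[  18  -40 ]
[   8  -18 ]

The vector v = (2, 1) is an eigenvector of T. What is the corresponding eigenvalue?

-2

Compute Tv: T·(2, 1) = (-4, -2).
Since Tv = λv, compare component 1: -4 = λ·2, so λ = -2.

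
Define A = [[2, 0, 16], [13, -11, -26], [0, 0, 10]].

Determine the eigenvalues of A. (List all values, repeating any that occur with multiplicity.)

-11, 2, 10

Compute the characteristic polynomial p(μ) = det(μI - A).
Cofactor expansion gives p(μ) = μ^3 - μ^2 - 112μ + 220.
Rational-root test: μ = 2 gives p(2) = 0.
Factor out (μ - 2): p(μ) = (μ - 2)·(μ^2 + μ - 110).
The quadratic factors as (μ + 11)·(μ - 10).
Eigenvalues: -11, 2, 10.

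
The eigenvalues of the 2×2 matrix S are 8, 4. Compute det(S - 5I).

-3

If S has eigenvalues 8, 4, then S - 5I has eigenvalues 3, -1.
det(S - 5I) = (3) · (-1) = -3.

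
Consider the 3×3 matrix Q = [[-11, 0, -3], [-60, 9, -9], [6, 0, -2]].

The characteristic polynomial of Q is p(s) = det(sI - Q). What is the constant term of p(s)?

p(s) = s^3 + 4s^2 - 77s - 360.
The constant term is -360.

-360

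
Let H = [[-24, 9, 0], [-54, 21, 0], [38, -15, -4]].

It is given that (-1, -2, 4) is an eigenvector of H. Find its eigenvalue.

Compute Hv: H·(-1, -2, 4) = (6, 12, -24).
Since Hv = λv, compare component 1: 6 = λ·-1, so λ = -6.

-6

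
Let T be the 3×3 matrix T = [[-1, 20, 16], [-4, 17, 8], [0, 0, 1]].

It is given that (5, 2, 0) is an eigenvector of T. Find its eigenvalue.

Compute Tv: T·(5, 2, 0) = (35, 14, 0).
Since Tv = λv, compare component 1: 35 = λ·5, so λ = 7.

7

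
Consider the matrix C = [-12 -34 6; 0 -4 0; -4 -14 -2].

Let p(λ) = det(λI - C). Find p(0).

p(0) = det(0·I − C) = det(−C) = (−1)^3·det(C).
det(C) = -192, so p(0) = 192.

192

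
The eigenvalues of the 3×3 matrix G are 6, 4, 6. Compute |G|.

det(G) is the product of the eigenvalues: (6) · (4) · (6) = 144.

144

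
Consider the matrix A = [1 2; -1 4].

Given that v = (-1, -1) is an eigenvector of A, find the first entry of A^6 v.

First find the eigenvalue: Av = (-3, -3) = 3·(-1, -1), so λ = 3.
Then A^6 v = λ^6·v = 3^6·(-1, -1) = 729·(-1, -1) = (-729, -729).

-729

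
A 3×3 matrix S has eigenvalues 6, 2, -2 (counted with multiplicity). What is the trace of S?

6

trace(S) is the sum of the eigenvalues: (6) + (2) + (-2) = 6.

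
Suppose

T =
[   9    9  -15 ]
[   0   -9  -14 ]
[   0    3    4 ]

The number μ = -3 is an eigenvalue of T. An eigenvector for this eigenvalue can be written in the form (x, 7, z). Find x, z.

-9, -3

We need (T + 3I)v = 0.
T + 3I = [[12, 9, -15], [0, -6, -14], [0, 3, 7]].
Row 1: (12)·x + (9)·7 + (-15)·z = 0
Row 2: (0)·x + (-6)·7 + (-14)·z = 0
Row 3: (0)·x + (3)·7 + (7)·z = 0
Solving gives x = -9, z = -3.
Check: T·(-9, 7, -3) = (27, -21, 9) = -3·(-9, 7, -3).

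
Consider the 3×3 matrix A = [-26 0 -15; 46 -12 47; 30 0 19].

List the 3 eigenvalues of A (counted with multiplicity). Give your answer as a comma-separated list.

Set up det(sI - A) = 0.
Expanding the 3×3 determinant: p(s) = s^3 + 19s^2 + 40s - 528.
Since p(4) = 0, s = 4 is a root.
Factor out (s - 4): p(s) = (s - 4)·(s^2 + 23s + 132).
The quadratic factors as (s + 12)·(s + 11).
Eigenvalues: -12, -11, 4.

-12, -11, 4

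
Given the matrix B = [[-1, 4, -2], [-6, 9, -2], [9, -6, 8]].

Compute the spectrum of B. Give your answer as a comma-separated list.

Compute the characteristic polynomial p(μ) = det(μI - B).
Expanding the 3×3 determinant: p(μ) = μ^3 - 16μ^2 + 85μ - 150.
Try μ = 5: p(5) = 0, so 5 is a root.
Factor out (μ - 5): p(μ) = (μ - 5)·(μ^2 - 11μ + 30).
The quadratic factors as (μ - 5)·(μ - 6).
Eigenvalues: 5, 5, 6.

5, 5, 6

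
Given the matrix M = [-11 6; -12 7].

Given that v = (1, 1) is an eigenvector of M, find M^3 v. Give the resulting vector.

(-125, -125)

First find the eigenvalue: Mv = (-5, -5) = -5·(1, 1), so λ = -5.
Then M^3 v = λ^3·v = (-5)^3·(1, 1) = -125·(1, 1) = (-125, -125).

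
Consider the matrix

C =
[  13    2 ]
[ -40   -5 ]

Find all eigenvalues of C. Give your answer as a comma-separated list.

det(C - rI) = (13 - r)(-5 - r) - (2)·(-40) = r^2 - 8r + 15.
This factors as (r - 3)·(r - 5) = 0.
Eigenvalues: 3, 5.

3, 5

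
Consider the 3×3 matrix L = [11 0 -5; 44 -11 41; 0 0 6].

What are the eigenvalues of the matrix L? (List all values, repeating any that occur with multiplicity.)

Compute the characteristic polynomial p(s) = det(sI - L).
Cofactor expansion gives p(s) = s^3 - 6s^2 - 121s + 726.
Rational-root test: s = 6 gives p(6) = 0.
Dividing by (s - 6) leaves s^2 - 121.
The quadratic factors as (s + 11)·(s - 11).
Eigenvalues: -11, 6, 11.

-11, 6, 11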